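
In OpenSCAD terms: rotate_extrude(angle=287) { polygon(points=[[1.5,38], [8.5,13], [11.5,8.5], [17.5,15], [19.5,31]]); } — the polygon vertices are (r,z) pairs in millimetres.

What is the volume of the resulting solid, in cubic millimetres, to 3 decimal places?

Volume = 16649.605 mm³

Profile (r,z), 5 vertices: (1.5,38) (8.5,13) (11.5,8.5) (17.5,15) (19.5,31)
edge 0: (1.5,38)→(8.5,13)  cross = 1.5·13 − 8.5·38 = -303.5000; (r_i+r_j)·cross = 10·-303.5000 = -3035.0000
edge 1: (8.5,13)→(11.5,8.5)  cross = 8.5·8.5 − 11.5·13 = -77.2500; (r_i+r_j)·cross = 20·-77.2500 = -1545.0000
edge 2: (11.5,8.5)→(17.5,15)  cross = 11.5·15 − 17.5·8.5 = 23.7500; (r_i+r_j)·cross = 29·23.7500 = 688.7500
edge 3: (17.5,15)→(19.5,31)  cross = 17.5·31 − 19.5·15 = 250.0000; (r_i+r_j)·cross = 37·250.0000 = 9250.0000
edge 4: (19.5,31)→(1.5,38)  cross = 19.5·38 − 1.5·31 = 694.5000; (r_i+r_j)·cross = 21·694.5000 = 14584.5000
Σcross = 587.5000 → A = |Σcross|/2 = 293.7500 mm²
Σ(r_i+r_j)·cross = 19943.2500 → first moment M = |Σ|/6 = 3323.8750
R_c = M/A = 3323.8750/293.7500 = 11.3153 mm
θ = 287° = 5.009095 rad
V = θ·R_c·A = 5.009095·11.3153·293.7500 = 16649.605 mm³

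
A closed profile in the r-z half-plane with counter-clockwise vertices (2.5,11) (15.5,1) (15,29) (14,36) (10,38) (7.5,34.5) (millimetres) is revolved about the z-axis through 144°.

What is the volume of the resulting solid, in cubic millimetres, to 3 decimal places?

Profile (r,z), 6 vertices: (2.5,11) (15.5,1) (15,29) (14,36) (10,38) (7.5,34.5)
edge 0: (2.5,11)→(15.5,1)  cross = 2.5·1 − 15.5·11 = -168.0000; (r_i+r_j)·cross = 18·-168.0000 = -3024.0000
edge 1: (15.5,1)→(15,29)  cross = 15.5·29 − 15·1 = 434.5000; (r_i+r_j)·cross = 30.5·434.5000 = 13252.2500
edge 2: (15,29)→(14,36)  cross = 15·36 − 14·29 = 134.0000; (r_i+r_j)·cross = 29·134.0000 = 3886.0000
edge 3: (14,36)→(10,38)  cross = 14·38 − 10·36 = 172.0000; (r_i+r_j)·cross = 24·172.0000 = 4128.0000
edge 4: (10,38)→(7.5,34.5)  cross = 10·34.5 − 7.5·38 = 60.0000; (r_i+r_j)·cross = 17.5·60.0000 = 1050.0000
edge 5: (7.5,34.5)→(2.5,11)  cross = 7.5·11 − 2.5·34.5 = -3.7500; (r_i+r_j)·cross = 10·-3.7500 = -37.5000
Σcross = 628.7500 → A = |Σcross|/2 = 314.3750 mm²
Σ(r_i+r_j)·cross = 19254.7500 → first moment M = |Σ|/6 = 3209.1250
R_c = M/A = 3209.1250/314.3750 = 10.2080 mm
θ = 144° = 2.513274 rad
V = θ·R_c·A = 2.513274·10.2080·314.3750 = 8065.411 mm³

Volume = 8065.411 mm³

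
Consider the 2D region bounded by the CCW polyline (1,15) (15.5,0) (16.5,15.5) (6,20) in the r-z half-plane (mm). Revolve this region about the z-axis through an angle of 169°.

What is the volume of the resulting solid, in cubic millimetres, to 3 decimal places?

Profile (r,z), 4 vertices: (1,15) (15.5,0) (16.5,15.5) (6,20)
edge 0: (1,15)→(15.5,0)  cross = 1·0 − 15.5·15 = -232.5000; (r_i+r_j)·cross = 16.5·-232.5000 = -3836.2500
edge 1: (15.5,0)→(16.5,15.5)  cross = 15.5·15.5 − 16.5·0 = 240.2500; (r_i+r_j)·cross = 32·240.2500 = 7688.0000
edge 2: (16.5,15.5)→(6,20)  cross = 16.5·20 − 6·15.5 = 237.0000; (r_i+r_j)·cross = 22.5·237.0000 = 5332.5000
edge 3: (6,20)→(1,15)  cross = 6·15 − 1·20 = 70.0000; (r_i+r_j)·cross = 7·70.0000 = 490.0000
Σcross = 314.7500 → A = |Σcross|/2 = 157.3750 mm²
Σ(r_i+r_j)·cross = 9674.2500 → first moment M = |Σ|/6 = 1612.3750
R_c = M/A = 1612.3750/157.3750 = 10.2454 mm
θ = 169° = 2.949606 rad
V = θ·R_c·A = 2.949606·10.2454·157.3750 = 4755.872 mm³

Volume = 4755.872 mm³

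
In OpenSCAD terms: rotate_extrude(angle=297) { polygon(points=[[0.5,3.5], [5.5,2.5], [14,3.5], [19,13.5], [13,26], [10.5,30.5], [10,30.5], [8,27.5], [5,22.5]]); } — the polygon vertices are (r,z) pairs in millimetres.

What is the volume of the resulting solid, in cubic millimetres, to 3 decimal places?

Volume = 15705.637 mm³

Profile (r,z), 9 vertices: (0.5,3.5) (5.5,2.5) (14,3.5) (19,13.5) (13,26) (10.5,30.5) (10,30.5) (8,27.5) (5,22.5)
edge 0: (0.5,3.5)→(5.5,2.5)  cross = 0.5·2.5 − 5.5·3.5 = -18.0000; (r_i+r_j)·cross = 6·-18.0000 = -108.0000
edge 1: (5.5,2.5)→(14,3.5)  cross = 5.5·3.5 − 14·2.5 = -15.7500; (r_i+r_j)·cross = 19.5·-15.7500 = -307.1250
edge 2: (14,3.5)→(19,13.5)  cross = 14·13.5 − 19·3.5 = 122.5000; (r_i+r_j)·cross = 33·122.5000 = 4042.5000
edge 3: (19,13.5)→(13,26)  cross = 19·26 − 13·13.5 = 318.5000; (r_i+r_j)·cross = 32·318.5000 = 10192.0000
edge 4: (13,26)→(10.5,30.5)  cross = 13·30.5 − 10.5·26 = 123.5000; (r_i+r_j)·cross = 23.5·123.5000 = 2902.2500
edge 5: (10.5,30.5)→(10,30.5)  cross = 10.5·30.5 − 10·30.5 = 15.2500; (r_i+r_j)·cross = 20.5·15.2500 = 312.6250
edge 6: (10,30.5)→(8,27.5)  cross = 10·27.5 − 8·30.5 = 31.0000; (r_i+r_j)·cross = 18·31.0000 = 558.0000
edge 7: (8,27.5)→(5,22.5)  cross = 8·22.5 − 5·27.5 = 42.5000; (r_i+r_j)·cross = 13·42.5000 = 552.5000
edge 8: (5,22.5)→(0.5,3.5)  cross = 5·3.5 − 0.5·22.5 = 6.2500; (r_i+r_j)·cross = 5.5·6.2500 = 34.3750
Σcross = 625.7500 → A = |Σcross|/2 = 312.8750 mm²
Σ(r_i+r_j)·cross = 18179.1250 → first moment M = |Σ|/6 = 3029.8542
R_c = M/A = 3029.8542/312.8750 = 9.6839 mm
θ = 297° = 5.183628 rad
V = θ·R_c·A = 5.183628·9.6839·312.8750 = 15705.637 mm³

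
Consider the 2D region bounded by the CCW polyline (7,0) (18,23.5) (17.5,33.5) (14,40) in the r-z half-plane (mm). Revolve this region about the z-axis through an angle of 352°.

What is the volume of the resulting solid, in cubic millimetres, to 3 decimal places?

Profile (r,z), 4 vertices: (7,0) (18,23.5) (17.5,33.5) (14,40)
edge 0: (7,0)→(18,23.5)  cross = 7·23.5 − 18·0 = 164.5000; (r_i+r_j)·cross = 25·164.5000 = 4112.5000
edge 1: (18,23.5)→(17.5,33.5)  cross = 18·33.5 − 17.5·23.5 = 191.7500; (r_i+r_j)·cross = 35.5·191.7500 = 6807.1250
edge 2: (17.5,33.5)→(14,40)  cross = 17.5·40 − 14·33.5 = 231.0000; (r_i+r_j)·cross = 31.5·231.0000 = 7276.5000
edge 3: (14,40)→(7,0)  cross = 14·0 − 7·40 = -280.0000; (r_i+r_j)·cross = 21·-280.0000 = -5880.0000
Σcross = 307.2500 → A = |Σcross|/2 = 153.6250 mm²
Σ(r_i+r_j)·cross = 12316.1250 → first moment M = |Σ|/6 = 2052.6875
R_c = M/A = 2052.6875/153.6250 = 13.3617 mm
θ = 352° = 6.143559 rad
V = θ·R_c·A = 6.143559·13.3617·153.6250 = 12610.807 mm³

Volume = 12610.807 mm³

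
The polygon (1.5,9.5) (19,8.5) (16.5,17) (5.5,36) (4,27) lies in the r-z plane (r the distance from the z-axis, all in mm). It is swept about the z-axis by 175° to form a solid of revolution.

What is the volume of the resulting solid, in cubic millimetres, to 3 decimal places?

Profile (r,z), 5 vertices: (1.5,9.5) (19,8.5) (16.5,17) (5.5,36) (4,27)
edge 0: (1.5,9.5)→(19,8.5)  cross = 1.5·8.5 − 19·9.5 = -167.7500; (r_i+r_j)·cross = 20.5·-167.7500 = -3438.8750
edge 1: (19,8.5)→(16.5,17)  cross = 19·17 − 16.5·8.5 = 182.7500; (r_i+r_j)·cross = 35.5·182.7500 = 6487.6250
edge 2: (16.5,17)→(5.5,36)  cross = 16.5·36 − 5.5·17 = 500.5000; (r_i+r_j)·cross = 22·500.5000 = 11011.0000
edge 3: (5.5,36)→(4,27)  cross = 5.5·27 − 4·36 = 4.5000; (r_i+r_j)·cross = 9.5·4.5000 = 42.7500
edge 4: (4,27)→(1.5,9.5)  cross = 4·9.5 − 1.5·27 = -2.5000; (r_i+r_j)·cross = 5.5·-2.5000 = -13.7500
Σcross = 517.5000 → A = |Σcross|/2 = 258.7500 mm²
Σ(r_i+r_j)·cross = 14088.7500 → first moment M = |Σ|/6 = 2348.1250
R_c = M/A = 2348.1250/258.7500 = 9.0749 mm
θ = 175° = 3.054326 rad
V = θ·R_c·A = 3.054326·9.0749·258.7500 = 7171.940 mm³

Volume = 7171.940 mm³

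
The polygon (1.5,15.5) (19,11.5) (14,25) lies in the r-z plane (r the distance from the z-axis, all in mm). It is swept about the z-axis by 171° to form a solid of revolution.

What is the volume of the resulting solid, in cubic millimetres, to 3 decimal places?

Volume = 3711.055 mm³

Profile (r,z), 3 vertices: (1.5,15.5) (19,11.5) (14,25)
edge 0: (1.5,15.5)→(19,11.5)  cross = 1.5·11.5 − 19·15.5 = -277.2500; (r_i+r_j)·cross = 20.5·-277.2500 = -5683.6250
edge 1: (19,11.5)→(14,25)  cross = 19·25 − 14·11.5 = 314.0000; (r_i+r_j)·cross = 33·314.0000 = 10362.0000
edge 2: (14,25)→(1.5,15.5)  cross = 14·15.5 − 1.5·25 = 179.5000; (r_i+r_j)·cross = 15.5·179.5000 = 2782.2500
Σcross = 216.2500 → A = |Σcross|/2 = 108.1250 mm²
Σ(r_i+r_j)·cross = 7460.6250 → first moment M = |Σ|/6 = 1243.4375
R_c = M/A = 1243.4375/108.1250 = 11.5000 mm
θ = 171° = 2.984513 rad
V = θ·R_c·A = 2.984513·11.5000·108.1250 = 3711.055 mm³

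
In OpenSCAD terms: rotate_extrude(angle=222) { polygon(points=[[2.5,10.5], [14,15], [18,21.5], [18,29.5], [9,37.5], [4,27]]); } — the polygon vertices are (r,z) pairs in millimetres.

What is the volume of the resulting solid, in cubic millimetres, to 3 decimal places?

Volume = 10635.216 mm³

Profile (r,z), 6 vertices: (2.5,10.5) (14,15) (18,21.5) (18,29.5) (9,37.5) (4,27)
edge 0: (2.5,10.5)→(14,15)  cross = 2.5·15 − 14·10.5 = -109.5000; (r_i+r_j)·cross = 16.5·-109.5000 = -1806.7500
edge 1: (14,15)→(18,21.5)  cross = 14·21.5 − 18·15 = 31.0000; (r_i+r_j)·cross = 32·31.0000 = 992.0000
edge 2: (18,21.5)→(18,29.5)  cross = 18·29.5 − 18·21.5 = 144.0000; (r_i+r_j)·cross = 36·144.0000 = 5184.0000
edge 3: (18,29.5)→(9,37.5)  cross = 18·37.5 − 9·29.5 = 409.5000; (r_i+r_j)·cross = 27·409.5000 = 11056.5000
edge 4: (9,37.5)→(4,27)  cross = 9·27 − 4·37.5 = 93.0000; (r_i+r_j)·cross = 13·93.0000 = 1209.0000
edge 5: (4,27)→(2.5,10.5)  cross = 4·10.5 − 2.5·27 = -25.5000; (r_i+r_j)·cross = 6.5·-25.5000 = -165.7500
Σcross = 542.5000 → A = |Σcross|/2 = 271.2500 mm²
Σ(r_i+r_j)·cross = 16469.0000 → first moment M = |Σ|/6 = 2744.8333
R_c = M/A = 2744.8333/271.2500 = 10.1192 mm
θ = 222° = 3.874631 rad
V = θ·R_c·A = 3.874631·10.1192·271.2500 = 10635.216 mm³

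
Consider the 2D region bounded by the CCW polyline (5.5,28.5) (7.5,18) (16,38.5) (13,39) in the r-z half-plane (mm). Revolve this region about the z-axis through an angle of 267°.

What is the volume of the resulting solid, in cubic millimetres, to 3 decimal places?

Volume = 3878.212 mm³

Profile (r,z), 4 vertices: (5.5,28.5) (7.5,18) (16,38.5) (13,39)
edge 0: (5.5,28.5)→(7.5,18)  cross = 5.5·18 − 7.5·28.5 = -114.7500; (r_i+r_j)·cross = 13·-114.7500 = -1491.7500
edge 1: (7.5,18)→(16,38.5)  cross = 7.5·38.5 − 16·18 = 0.7500; (r_i+r_j)·cross = 23.5·0.7500 = 17.6250
edge 2: (16,38.5)→(13,39)  cross = 16·39 − 13·38.5 = 123.5000; (r_i+r_j)·cross = 29·123.5000 = 3581.5000
edge 3: (13,39)→(5.5,28.5)  cross = 13·28.5 − 5.5·39 = 156.0000; (r_i+r_j)·cross = 18.5·156.0000 = 2886.0000
Σcross = 165.5000 → A = |Σcross|/2 = 82.7500 mm²
Σ(r_i+r_j)·cross = 4993.3750 → first moment M = |Σ|/6 = 832.2292
R_c = M/A = 832.2292/82.7500 = 10.0572 mm
θ = 267° = 4.660029 rad
V = θ·R_c·A = 4.660029·10.0572·82.7500 = 3878.212 mm³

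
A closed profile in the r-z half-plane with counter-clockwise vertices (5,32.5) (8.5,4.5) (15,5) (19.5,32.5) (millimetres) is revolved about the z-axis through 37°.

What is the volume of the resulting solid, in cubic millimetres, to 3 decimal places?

Volume = 2258.856 mm³

Profile (r,z), 4 vertices: (5,32.5) (8.5,4.5) (15,5) (19.5,32.5)
edge 0: (5,32.5)→(8.5,4.5)  cross = 5·4.5 − 8.5·32.5 = -253.7500; (r_i+r_j)·cross = 13.5·-253.7500 = -3425.6250
edge 1: (8.5,4.5)→(15,5)  cross = 8.5·5 − 15·4.5 = -25.0000; (r_i+r_j)·cross = 23.5·-25.0000 = -587.5000
edge 2: (15,5)→(19.5,32.5)  cross = 15·32.5 − 19.5·5 = 390.0000; (r_i+r_j)·cross = 34.5·390.0000 = 13455.0000
edge 3: (19.5,32.5)→(5,32.5)  cross = 19.5·32.5 − 5·32.5 = 471.2500; (r_i+r_j)·cross = 24.5·471.2500 = 11545.6250
Σcross = 582.5000 → A = |Σcross|/2 = 291.2500 mm²
Σ(r_i+r_j)·cross = 20987.5000 → first moment M = |Σ|/6 = 3497.9167
R_c = M/A = 3497.9167/291.2500 = 12.0100 mm
θ = 37° = 0.645772 rad
V = θ·R_c·A = 0.645772·12.0100·291.2500 = 2258.856 mm³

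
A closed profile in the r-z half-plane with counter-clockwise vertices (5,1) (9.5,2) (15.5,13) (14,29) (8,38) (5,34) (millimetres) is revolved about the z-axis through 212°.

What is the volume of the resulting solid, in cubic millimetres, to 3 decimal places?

Profile (r,z), 6 vertices: (5,1) (9.5,2) (15.5,13) (14,29) (8,38) (5,34)
edge 0: (5,1)→(9.5,2)  cross = 5·2 − 9.5·1 = 0.5000; (r_i+r_j)·cross = 14.5·0.5000 = 7.2500
edge 1: (9.5,2)→(15.5,13)  cross = 9.5·13 − 15.5·2 = 92.5000; (r_i+r_j)·cross = 25·92.5000 = 2312.5000
edge 2: (15.5,13)→(14,29)  cross = 15.5·29 − 14·13 = 267.5000; (r_i+r_j)·cross = 29.5·267.5000 = 7891.2500
edge 3: (14,29)→(8,38)  cross = 14·38 − 8·29 = 300.0000; (r_i+r_j)·cross = 22·300.0000 = 6600.0000
edge 4: (8,38)→(5,34)  cross = 8·34 − 5·38 = 82.0000; (r_i+r_j)·cross = 13·82.0000 = 1066.0000
edge 5: (5,34)→(5,1)  cross = 5·1 − 5·34 = -165.0000; (r_i+r_j)·cross = 10·-165.0000 = -1650.0000
Σcross = 577.5000 → A = |Σcross|/2 = 288.7500 mm²
Σ(r_i+r_j)·cross = 16227.0000 → first moment M = |Σ|/6 = 2704.5000
R_c = M/A = 2704.5000/288.7500 = 9.3662 mm
θ = 212° = 3.700098 rad
V = θ·R_c·A = 3.700098·9.3662·288.7500 = 10006.915 mm³

Volume = 10006.915 mm³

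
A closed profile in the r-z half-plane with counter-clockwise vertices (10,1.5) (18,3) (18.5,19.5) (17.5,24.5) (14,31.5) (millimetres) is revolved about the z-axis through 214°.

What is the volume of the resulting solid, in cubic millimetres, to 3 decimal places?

Volume = 8967.513 mm³

Profile (r,z), 5 vertices: (10,1.5) (18,3) (18.5,19.5) (17.5,24.5) (14,31.5)
edge 0: (10,1.5)→(18,3)  cross = 10·3 − 18·1.5 = 3.0000; (r_i+r_j)·cross = 28·3.0000 = 84.0000
edge 1: (18,3)→(18.5,19.5)  cross = 18·19.5 − 18.5·3 = 295.5000; (r_i+r_j)·cross = 36.5·295.5000 = 10785.7500
edge 2: (18.5,19.5)→(17.5,24.5)  cross = 18.5·24.5 − 17.5·19.5 = 112.0000; (r_i+r_j)·cross = 36·112.0000 = 4032.0000
edge 3: (17.5,24.5)→(14,31.5)  cross = 17.5·31.5 − 14·24.5 = 208.2500; (r_i+r_j)·cross = 31.5·208.2500 = 6559.8750
edge 4: (14,31.5)→(10,1.5)  cross = 14·1.5 − 10·31.5 = -294.0000; (r_i+r_j)·cross = 24·-294.0000 = -7056.0000
Σcross = 324.7500 → A = |Σcross|/2 = 162.3750 mm²
Σ(r_i+r_j)·cross = 14405.6250 → first moment M = |Σ|/6 = 2400.9375
R_c = M/A = 2400.9375/162.3750 = 14.7864 mm
θ = 214° = 3.735005 rad
V = θ·R_c·A = 3.735005·14.7864·162.3750 = 8967.513 mm³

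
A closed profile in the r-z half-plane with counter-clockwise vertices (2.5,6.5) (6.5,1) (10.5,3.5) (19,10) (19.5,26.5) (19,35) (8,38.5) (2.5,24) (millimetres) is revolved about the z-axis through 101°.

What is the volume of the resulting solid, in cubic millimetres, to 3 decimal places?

Volume = 9616.603 mm³

Profile (r,z), 8 vertices: (2.5,6.5) (6.5,1) (10.5,3.5) (19,10) (19.5,26.5) (19,35) (8,38.5) (2.5,24)
edge 0: (2.5,6.5)→(6.5,1)  cross = 2.5·1 − 6.5·6.5 = -39.7500; (r_i+r_j)·cross = 9·-39.7500 = -357.7500
edge 1: (6.5,1)→(10.5,3.5)  cross = 6.5·3.5 − 10.5·1 = 12.2500; (r_i+r_j)·cross = 17·12.2500 = 208.2500
edge 2: (10.5,3.5)→(19,10)  cross = 10.5·10 − 19·3.5 = 38.5000; (r_i+r_j)·cross = 29.5·38.5000 = 1135.7500
edge 3: (19,10)→(19.5,26.5)  cross = 19·26.5 − 19.5·10 = 308.5000; (r_i+r_j)·cross = 38.5·308.5000 = 11877.2500
edge 4: (19.5,26.5)→(19,35)  cross = 19.5·35 − 19·26.5 = 179.0000; (r_i+r_j)·cross = 38.5·179.0000 = 6891.5000
edge 5: (19,35)→(8,38.5)  cross = 19·38.5 − 8·35 = 451.5000; (r_i+r_j)·cross = 27·451.5000 = 12190.5000
edge 6: (8,38.5)→(2.5,24)  cross = 8·24 − 2.5·38.5 = 95.7500; (r_i+r_j)·cross = 10.5·95.7500 = 1005.3750
edge 7: (2.5,24)→(2.5,6.5)  cross = 2.5·6.5 − 2.5·24 = -43.7500; (r_i+r_j)·cross = 5·-43.7500 = -218.7500
Σcross = 1002.0000 → A = |Σcross|/2 = 501.0000 mm²
Σ(r_i+r_j)·cross = 32732.1250 → first moment M = |Σ|/6 = 5455.3542
R_c = M/A = 5455.3542/501.0000 = 10.8889 mm
θ = 101° = 1.762783 rad
V = θ·R_c·A = 1.762783·10.8889·501.0000 = 9616.603 mm³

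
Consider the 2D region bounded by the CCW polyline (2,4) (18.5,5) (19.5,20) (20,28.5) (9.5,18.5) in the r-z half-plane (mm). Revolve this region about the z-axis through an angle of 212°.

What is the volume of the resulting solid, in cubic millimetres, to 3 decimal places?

Profile (r,z), 5 vertices: (2,4) (18.5,5) (19.5,20) (20,28.5) (9.5,18.5)
edge 0: (2,4)→(18.5,5)  cross = 2·5 − 18.5·4 = -64.0000; (r_i+r_j)·cross = 20.5·-64.0000 = -1312.0000
edge 1: (18.5,5)→(19.5,20)  cross = 18.5·20 − 19.5·5 = 272.5000; (r_i+r_j)·cross = 38·272.5000 = 10355.0000
edge 2: (19.5,20)→(20,28.5)  cross = 19.5·28.5 − 20·20 = 155.7500; (r_i+r_j)·cross = 39.5·155.7500 = 6152.1250
edge 3: (20,28.5)→(9.5,18.5)  cross = 20·18.5 − 9.5·28.5 = 99.2500; (r_i+r_j)·cross = 29.5·99.2500 = 2927.8750
edge 4: (9.5,18.5)→(2,4)  cross = 9.5·4 − 2·18.5 = 1.0000; (r_i+r_j)·cross = 11.5·1.0000 = 11.5000
Σcross = 464.5000 → A = |Σcross|/2 = 232.2500 mm²
Σ(r_i+r_j)·cross = 18134.5000 → first moment M = |Σ|/6 = 3022.4167
R_c = M/A = 3022.4167/232.2500 = 13.0136 mm
θ = 212° = 3.700098 rad
V = θ·R_c·A = 3.700098·13.0136·232.2500 = 11183.238 mm³

Volume = 11183.238 mm³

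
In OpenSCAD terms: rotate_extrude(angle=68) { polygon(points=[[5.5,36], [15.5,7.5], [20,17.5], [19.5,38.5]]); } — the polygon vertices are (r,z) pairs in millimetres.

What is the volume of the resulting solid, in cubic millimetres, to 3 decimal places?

Volume = 4479.172 mm³

Profile (r,z), 4 vertices: (5.5,36) (15.5,7.5) (20,17.5) (19.5,38.5)
edge 0: (5.5,36)→(15.5,7.5)  cross = 5.5·7.5 − 15.5·36 = -516.7500; (r_i+r_j)·cross = 21·-516.7500 = -10851.7500
edge 1: (15.5,7.5)→(20,17.5)  cross = 15.5·17.5 − 20·7.5 = 121.2500; (r_i+r_j)·cross = 35.5·121.2500 = 4304.3750
edge 2: (20,17.5)→(19.5,38.5)  cross = 20·38.5 − 19.5·17.5 = 428.7500; (r_i+r_j)·cross = 39.5·428.7500 = 16935.6250
edge 3: (19.5,38.5)→(5.5,36)  cross = 19.5·36 − 5.5·38.5 = 490.2500; (r_i+r_j)·cross = 25·490.2500 = 12256.2500
Σcross = 523.5000 → A = |Σcross|/2 = 261.7500 mm²
Σ(r_i+r_j)·cross = 22644.5000 → first moment M = |Σ|/6 = 3774.0833
R_c = M/A = 3774.0833/261.7500 = 14.4187 mm
θ = 68° = 1.186824 rad
V = θ·R_c·A = 1.186824·14.4187·261.7500 = 4479.172 mm³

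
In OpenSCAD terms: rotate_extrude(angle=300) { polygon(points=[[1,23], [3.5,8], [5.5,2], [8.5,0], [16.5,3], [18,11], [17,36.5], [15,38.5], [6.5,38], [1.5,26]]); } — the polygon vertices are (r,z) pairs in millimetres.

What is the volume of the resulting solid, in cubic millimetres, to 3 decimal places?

Profile (r,z), 10 vertices: (1,23) (3.5,8) (5.5,2) (8.5,0) (16.5,3) (18,11) (17,36.5) (15,38.5) (6.5,38) (1.5,26)
edge 0: (1,23)→(3.5,8)  cross = 1·8 − 3.5·23 = -72.5000; (r_i+r_j)·cross = 4.5·-72.5000 = -326.2500
edge 1: (3.5,8)→(5.5,2)  cross = 3.5·2 − 5.5·8 = -37.0000; (r_i+r_j)·cross = 9·-37.0000 = -333.0000
edge 2: (5.5,2)→(8.5,0)  cross = 5.5·0 − 8.5·2 = -17.0000; (r_i+r_j)·cross = 14·-17.0000 = -238.0000
edge 3: (8.5,0)→(16.5,3)  cross = 8.5·3 − 16.5·0 = 25.5000; (r_i+r_j)·cross = 25·25.5000 = 637.5000
edge 4: (16.5,3)→(18,11)  cross = 16.5·11 − 18·3 = 127.5000; (r_i+r_j)·cross = 34.5·127.5000 = 4398.7500
edge 5: (18,11)→(17,36.5)  cross = 18·36.5 − 17·11 = 470.0000; (r_i+r_j)·cross = 35·470.0000 = 16450.0000
edge 6: (17,36.5)→(15,38.5)  cross = 17·38.5 − 15·36.5 = 107.0000; (r_i+r_j)·cross = 32·107.0000 = 3424.0000
edge 7: (15,38.5)→(6.5,38)  cross = 15·38 − 6.5·38.5 = 319.7500; (r_i+r_j)·cross = 21.5·319.7500 = 6874.6250
edge 8: (6.5,38)→(1.5,26)  cross = 6.5·26 − 1.5·38 = 112.0000; (r_i+r_j)·cross = 8·112.0000 = 896.0000
edge 9: (1.5,26)→(1,23)  cross = 1.5·23 − 1·26 = 8.5000; (r_i+r_j)·cross = 2.5·8.5000 = 21.2500
Σcross = 1043.7500 → A = |Σcross|/2 = 521.8750 mm²
Σ(r_i+r_j)·cross = 31804.8750 → first moment M = |Σ|/6 = 5300.8125
R_c = M/A = 5300.8125/521.8750 = 10.1572 mm
θ = 300° = 5.235988 rad
V = θ·R_c·A = 5.235988·10.1572·521.8750 = 27754.989 mm³

Volume = 27754.989 mm³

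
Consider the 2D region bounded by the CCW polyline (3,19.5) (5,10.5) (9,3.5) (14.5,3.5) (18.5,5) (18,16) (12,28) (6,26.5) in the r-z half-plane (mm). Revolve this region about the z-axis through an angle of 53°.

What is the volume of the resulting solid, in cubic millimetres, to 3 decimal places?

Profile (r,z), 8 vertices: (3,19.5) (5,10.5) (9,3.5) (14.5,3.5) (18.5,5) (18,16) (12,28) (6,26.5)
edge 0: (3,19.5)→(5,10.5)  cross = 3·10.5 − 5·19.5 = -66.0000; (r_i+r_j)·cross = 8·-66.0000 = -528.0000
edge 1: (5,10.5)→(9,3.5)  cross = 5·3.5 − 9·10.5 = -77.0000; (r_i+r_j)·cross = 14·-77.0000 = -1078.0000
edge 2: (9,3.5)→(14.5,3.5)  cross = 9·3.5 − 14.5·3.5 = -19.2500; (r_i+r_j)·cross = 23.5·-19.2500 = -452.3750
edge 3: (14.5,3.5)→(18.5,5)  cross = 14.5·5 − 18.5·3.5 = 7.7500; (r_i+r_j)·cross = 33·7.7500 = 255.7500
edge 4: (18.5,5)→(18,16)  cross = 18.5·16 − 18·5 = 206.0000; (r_i+r_j)·cross = 36.5·206.0000 = 7519.0000
edge 5: (18,16)→(12,28)  cross = 18·28 − 12·16 = 312.0000; (r_i+r_j)·cross = 30·312.0000 = 9360.0000
edge 6: (12,28)→(6,26.5)  cross = 12·26.5 − 6·28 = 150.0000; (r_i+r_j)·cross = 18·150.0000 = 2700.0000
edge 7: (6,26.5)→(3,19.5)  cross = 6·19.5 − 3·26.5 = 37.5000; (r_i+r_j)·cross = 9·37.5000 = 337.5000
Σcross = 551.0000 → A = |Σcross|/2 = 275.5000 mm²
Σ(r_i+r_j)·cross = 18113.8750 → first moment M = |Σ|/6 = 3018.9792
R_c = M/A = 3018.9792/275.5000 = 10.9582 mm
θ = 53° = 0.925025 rad
V = θ·R_c·A = 0.925025·10.9582·275.5000 = 2792.630 mm³

Volume = 2792.630 mm³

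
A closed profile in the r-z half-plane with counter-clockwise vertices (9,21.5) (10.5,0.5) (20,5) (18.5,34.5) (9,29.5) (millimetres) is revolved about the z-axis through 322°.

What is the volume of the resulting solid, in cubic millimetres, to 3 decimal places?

Volume = 23565.430 mm³

Profile (r,z), 5 vertices: (9,21.5) (10.5,0.5) (20,5) (18.5,34.5) (9,29.5)
edge 0: (9,21.5)→(10.5,0.5)  cross = 9·0.5 − 10.5·21.5 = -221.2500; (r_i+r_j)·cross = 19.5·-221.2500 = -4314.3750
edge 1: (10.5,0.5)→(20,5)  cross = 10.5·5 − 20·0.5 = 42.5000; (r_i+r_j)·cross = 30.5·42.5000 = 1296.2500
edge 2: (20,5)→(18.5,34.5)  cross = 20·34.5 − 18.5·5 = 597.5000; (r_i+r_j)·cross = 38.5·597.5000 = 23003.7500
edge 3: (18.5,34.5)→(9,29.5)  cross = 18.5·29.5 − 9·34.5 = 235.2500; (r_i+r_j)·cross = 27.5·235.2500 = 6469.3750
edge 4: (9,29.5)→(9,21.5)  cross = 9·21.5 − 9·29.5 = -72.0000; (r_i+r_j)·cross = 18·-72.0000 = -1296.0000
Σcross = 582.0000 → A = |Σcross|/2 = 291.0000 mm²
Σ(r_i+r_j)·cross = 25159.0000 → first moment M = |Σ|/6 = 4193.1667
R_c = M/A = 4193.1667/291.0000 = 14.4095 mm
θ = 322° = 5.619960 rad
V = θ·R_c·A = 5.619960·14.4095·291.0000 = 23565.430 mm³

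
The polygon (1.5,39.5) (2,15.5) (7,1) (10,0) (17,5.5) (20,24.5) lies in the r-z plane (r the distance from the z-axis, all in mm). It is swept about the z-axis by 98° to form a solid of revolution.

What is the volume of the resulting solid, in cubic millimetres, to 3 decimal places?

Profile (r,z), 6 vertices: (1.5,39.5) (2,15.5) (7,1) (10,0) (17,5.5) (20,24.5)
edge 0: (1.5,39.5)→(2,15.5)  cross = 1.5·15.5 − 2·39.5 = -55.7500; (r_i+r_j)·cross = 3.5·-55.7500 = -195.1250
edge 1: (2,15.5)→(7,1)  cross = 2·1 − 7·15.5 = -106.5000; (r_i+r_j)·cross = 9·-106.5000 = -958.5000
edge 2: (7,1)→(10,0)  cross = 7·0 − 10·1 = -10.0000; (r_i+r_j)·cross = 17·-10.0000 = -170.0000
edge 3: (10,0)→(17,5.5)  cross = 10·5.5 − 17·0 = 55.0000; (r_i+r_j)·cross = 27·55.0000 = 1485.0000
edge 4: (17,5.5)→(20,24.5)  cross = 17·24.5 − 20·5.5 = 306.5000; (r_i+r_j)·cross = 37·306.5000 = 11340.5000
edge 5: (20,24.5)→(1.5,39.5)  cross = 20·39.5 − 1.5·24.5 = 753.2500; (r_i+r_j)·cross = 21.5·753.2500 = 16194.8750
Σcross = 942.5000 → A = |Σcross|/2 = 471.2500 mm²
Σ(r_i+r_j)·cross = 27696.7500 → first moment M = |Σ|/6 = 4616.1250
R_c = M/A = 4616.1250/471.2500 = 9.7955 mm
θ = 98° = 1.710423 rad
V = θ·R_c·A = 1.710423·9.7955·471.2500 = 7895.525 mm³

Volume = 7895.525 mm³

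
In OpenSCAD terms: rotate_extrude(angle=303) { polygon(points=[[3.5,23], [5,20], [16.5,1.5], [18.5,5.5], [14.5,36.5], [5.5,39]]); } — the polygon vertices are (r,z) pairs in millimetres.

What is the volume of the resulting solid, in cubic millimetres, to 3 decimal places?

Volume = 19166.074 mm³

Profile (r,z), 6 vertices: (3.5,23) (5,20) (16.5,1.5) (18.5,5.5) (14.5,36.5) (5.5,39)
edge 0: (3.5,23)→(5,20)  cross = 3.5·20 − 5·23 = -45.0000; (r_i+r_j)·cross = 8.5·-45.0000 = -382.5000
edge 1: (5,20)→(16.5,1.5)  cross = 5·1.5 − 16.5·20 = -322.5000; (r_i+r_j)·cross = 21.5·-322.5000 = -6933.7500
edge 2: (16.5,1.5)→(18.5,5.5)  cross = 16.5·5.5 − 18.5·1.5 = 63.0000; (r_i+r_j)·cross = 35·63.0000 = 2205.0000
edge 3: (18.5,5.5)→(14.5,36.5)  cross = 18.5·36.5 − 14.5·5.5 = 595.5000; (r_i+r_j)·cross = 33·595.5000 = 19651.5000
edge 4: (14.5,36.5)→(5.5,39)  cross = 14.5·39 − 5.5·36.5 = 364.7500; (r_i+r_j)·cross = 20·364.7500 = 7295.0000
edge 5: (5.5,39)→(3.5,23)  cross = 5.5·23 − 3.5·39 = -10.0000; (r_i+r_j)·cross = 9·-10.0000 = -90.0000
Σcross = 645.7500 → A = |Σcross|/2 = 322.8750 mm²
Σ(r_i+r_j)·cross = 21745.2500 → first moment M = |Σ|/6 = 3624.2083
R_c = M/A = 3624.2083/322.8750 = 11.2248 mm
θ = 303° = 5.288348 rad
V = θ·R_c·A = 5.288348·11.2248·322.8750 = 19166.074 mm³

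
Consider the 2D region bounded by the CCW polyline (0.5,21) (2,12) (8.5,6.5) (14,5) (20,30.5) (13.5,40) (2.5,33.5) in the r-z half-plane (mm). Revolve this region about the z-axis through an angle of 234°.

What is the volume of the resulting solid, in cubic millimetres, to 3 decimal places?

Volume = 18890.102 mm³

Profile (r,z), 7 vertices: (0.5,21) (2,12) (8.5,6.5) (14,5) (20,30.5) (13.5,40) (2.5,33.5)
edge 0: (0.5,21)→(2,12)  cross = 0.5·12 − 2·21 = -36.0000; (r_i+r_j)·cross = 2.5·-36.0000 = -90.0000
edge 1: (2,12)→(8.5,6.5)  cross = 2·6.5 − 8.5·12 = -89.0000; (r_i+r_j)·cross = 10.5·-89.0000 = -934.5000
edge 2: (8.5,6.5)→(14,5)  cross = 8.5·5 − 14·6.5 = -48.5000; (r_i+r_j)·cross = 22.5·-48.5000 = -1091.2500
edge 3: (14,5)→(20,30.5)  cross = 14·30.5 − 20·5 = 327.0000; (r_i+r_j)·cross = 34·327.0000 = 11118.0000
edge 4: (20,30.5)→(13.5,40)  cross = 20·40 − 13.5·30.5 = 388.2500; (r_i+r_j)·cross = 33.5·388.2500 = 13006.3750
edge 5: (13.5,40)→(2.5,33.5)  cross = 13.5·33.5 − 2.5·40 = 352.2500; (r_i+r_j)·cross = 16·352.2500 = 5636.0000
edge 6: (2.5,33.5)→(0.5,21)  cross = 2.5·21 − 0.5·33.5 = 35.7500; (r_i+r_j)·cross = 3·35.7500 = 107.2500
Σcross = 929.7500 → A = |Σcross|/2 = 464.8750 mm²
Σ(r_i+r_j)·cross = 27751.8750 → first moment M = |Σ|/6 = 4625.3125
R_c = M/A = 4625.3125/464.8750 = 9.9496 mm
θ = 234° = 4.084070 rad
V = θ·R_c·A = 4.084070·9.9496·464.8750 = 18890.102 mm³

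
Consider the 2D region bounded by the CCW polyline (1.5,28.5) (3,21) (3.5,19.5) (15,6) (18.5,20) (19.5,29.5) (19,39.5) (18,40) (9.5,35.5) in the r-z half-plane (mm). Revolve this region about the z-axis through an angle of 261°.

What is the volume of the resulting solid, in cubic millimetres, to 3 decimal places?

Profile (r,z), 9 vertices: (1.5,28.5) (3,21) (3.5,19.5) (15,6) (18.5,20) (19.5,29.5) (19,39.5) (18,40) (9.5,35.5)
edge 0: (1.5,28.5)→(3,21)  cross = 1.5·21 − 3·28.5 = -54.0000; (r_i+r_j)·cross = 4.5·-54.0000 = -243.0000
edge 1: (3,21)→(3.5,19.5)  cross = 3·19.5 − 3.5·21 = -15.0000; (r_i+r_j)·cross = 6.5·-15.0000 = -97.5000
edge 2: (3.5,19.5)→(15,6)  cross = 3.5·6 − 15·19.5 = -271.5000; (r_i+r_j)·cross = 18.5·-271.5000 = -5022.7500
edge 3: (15,6)→(18.5,20)  cross = 15·20 − 18.5·6 = 189.0000; (r_i+r_j)·cross = 33.5·189.0000 = 6331.5000
edge 4: (18.5,20)→(19.5,29.5)  cross = 18.5·29.5 − 19.5·20 = 155.7500; (r_i+r_j)·cross = 38·155.7500 = 5918.5000
edge 5: (19.5,29.5)→(19,39.5)  cross = 19.5·39.5 − 19·29.5 = 209.7500; (r_i+r_j)·cross = 38.5·209.7500 = 8075.3750
edge 6: (19,39.5)→(18,40)  cross = 19·40 − 18·39.5 = 49.0000; (r_i+r_j)·cross = 37·49.0000 = 1813.0000
edge 7: (18,40)→(9.5,35.5)  cross = 18·35.5 − 9.5·40 = 259.0000; (r_i+r_j)·cross = 27.5·259.0000 = 7122.5000
edge 8: (9.5,35.5)→(1.5,28.5)  cross = 9.5·28.5 − 1.5·35.5 = 217.5000; (r_i+r_j)·cross = 11·217.5000 = 2392.5000
Σcross = 739.5000 → A = |Σcross|/2 = 369.7500 mm²
Σ(r_i+r_j)·cross = 26290.1250 → first moment M = |Σ|/6 = 4381.6875
R_c = M/A = 4381.6875/369.7500 = 11.8504 mm
θ = 261° = 4.555309 rad
V = θ·R_c·A = 4.555309·11.8504·369.7500 = 19959.942 mm³

Volume = 19959.942 mm³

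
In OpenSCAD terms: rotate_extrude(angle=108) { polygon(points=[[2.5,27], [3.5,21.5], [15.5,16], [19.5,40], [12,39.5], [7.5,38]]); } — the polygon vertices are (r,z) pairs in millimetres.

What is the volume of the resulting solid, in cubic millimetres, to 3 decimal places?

Volume = 5843.598 mm³

Profile (r,z), 6 vertices: (2.5,27) (3.5,21.5) (15.5,16) (19.5,40) (12,39.5) (7.5,38)
edge 0: (2.5,27)→(3.5,21.5)  cross = 2.5·21.5 − 3.5·27 = -40.7500; (r_i+r_j)·cross = 6·-40.7500 = -244.5000
edge 1: (3.5,21.5)→(15.5,16)  cross = 3.5·16 − 15.5·21.5 = -277.2500; (r_i+r_j)·cross = 19·-277.2500 = -5267.7500
edge 2: (15.5,16)→(19.5,40)  cross = 15.5·40 − 19.5·16 = 308.0000; (r_i+r_j)·cross = 35·308.0000 = 10780.0000
edge 3: (19.5,40)→(12,39.5)  cross = 19.5·39.5 − 12·40 = 290.2500; (r_i+r_j)·cross = 31.5·290.2500 = 9142.8750
edge 4: (12,39.5)→(7.5,38)  cross = 12·38 − 7.5·39.5 = 159.7500; (r_i+r_j)·cross = 19.5·159.7500 = 3115.1250
edge 5: (7.5,38)→(2.5,27)  cross = 7.5·27 − 2.5·38 = 107.5000; (r_i+r_j)·cross = 10·107.5000 = 1075.0000
Σcross = 547.5000 → A = |Σcross|/2 = 273.7500 mm²
Σ(r_i+r_j)·cross = 18600.7500 → first moment M = |Σ|/6 = 3100.1250
R_c = M/A = 3100.1250/273.7500 = 11.3247 mm
θ = 108° = 1.884956 rad
V = θ·R_c·A = 1.884956·11.3247·273.7500 = 5843.598 mm³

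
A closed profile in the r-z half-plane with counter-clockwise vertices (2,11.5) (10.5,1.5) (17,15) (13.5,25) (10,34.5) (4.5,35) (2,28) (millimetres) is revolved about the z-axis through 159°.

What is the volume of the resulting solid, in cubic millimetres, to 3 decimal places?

Profile (r,z), 7 vertices: (2,11.5) (10.5,1.5) (17,15) (13.5,25) (10,34.5) (4.5,35) (2,28)
edge 0: (2,11.5)→(10.5,1.5)  cross = 2·1.5 − 10.5·11.5 = -117.7500; (r_i+r_j)·cross = 12.5·-117.7500 = -1471.8750
edge 1: (10.5,1.5)→(17,15)  cross = 10.5·15 − 17·1.5 = 132.0000; (r_i+r_j)·cross = 27.5·132.0000 = 3630.0000
edge 2: (17,15)→(13.5,25)  cross = 17·25 − 13.5·15 = 222.5000; (r_i+r_j)·cross = 30.5·222.5000 = 6786.2500
edge 3: (13.5,25)→(10,34.5)  cross = 13.5·34.5 − 10·25 = 215.7500; (r_i+r_j)·cross = 23.5·215.7500 = 5070.1250
edge 4: (10,34.5)→(4.5,35)  cross = 10·35 − 4.5·34.5 = 194.7500; (r_i+r_j)·cross = 14.5·194.7500 = 2823.8750
edge 5: (4.5,35)→(2,28)  cross = 4.5·28 − 2·35 = 56.0000; (r_i+r_j)·cross = 6.5·56.0000 = 364.0000
edge 6: (2,28)→(2,11.5)  cross = 2·11.5 − 2·28 = -33.0000; (r_i+r_j)·cross = 4·-33.0000 = -132.0000
Σcross = 670.2500 → A = |Σcross|/2 = 335.1250 mm²
Σ(r_i+r_j)·cross = 17070.3750 → first moment M = |Σ|/6 = 2845.0625
R_c = M/A = 2845.0625/335.1250 = 8.4896 mm
θ = 159° = 2.775074 rad
V = θ·R_c·A = 2.775074·8.4896·335.1250 = 7895.258 mm³

Volume = 7895.258 mm³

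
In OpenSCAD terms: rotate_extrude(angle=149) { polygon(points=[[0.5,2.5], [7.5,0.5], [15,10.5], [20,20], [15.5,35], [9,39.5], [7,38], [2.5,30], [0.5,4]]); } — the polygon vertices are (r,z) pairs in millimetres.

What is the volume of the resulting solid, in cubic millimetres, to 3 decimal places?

Profile (r,z), 9 vertices: (0.5,2.5) (7.5,0.5) (15,10.5) (20,20) (15.5,35) (9,39.5) (7,38) (2.5,30) (0.5,4)
edge 0: (0.5,2.5)→(7.5,0.5)  cross = 0.5·0.5 − 7.5·2.5 = -18.5000; (r_i+r_j)·cross = 8·-18.5000 = -148.0000
edge 1: (7.5,0.5)→(15,10.5)  cross = 7.5·10.5 − 15·0.5 = 71.2500; (r_i+r_j)·cross = 22.5·71.2500 = 1603.1250
edge 2: (15,10.5)→(20,20)  cross = 15·20 − 20·10.5 = 90.0000; (r_i+r_j)·cross = 35·90.0000 = 3150.0000
edge 3: (20,20)→(15.5,35)  cross = 20·35 − 15.5·20 = 390.0000; (r_i+r_j)·cross = 35.5·390.0000 = 13845.0000
edge 4: (15.5,35)→(9,39.5)  cross = 15.5·39.5 − 9·35 = 297.2500; (r_i+r_j)·cross = 24.5·297.2500 = 7282.6250
edge 5: (9,39.5)→(7,38)  cross = 9·38 − 7·39.5 = 65.5000; (r_i+r_j)·cross = 16·65.5000 = 1048.0000
edge 6: (7,38)→(2.5,30)  cross = 7·30 − 2.5·38 = 115.0000; (r_i+r_j)·cross = 9.5·115.0000 = 1092.5000
edge 7: (2.5,30)→(0.5,4)  cross = 2.5·4 − 0.5·30 = -5.0000; (r_i+r_j)·cross = 3·-5.0000 = -15.0000
edge 8: (0.5,4)→(0.5,2.5)  cross = 0.5·2.5 − 0.5·4 = -0.7500; (r_i+r_j)·cross = 1·-0.7500 = -0.7500
Σcross = 1004.7500 → A = |Σcross|/2 = 502.3750 mm²
Σ(r_i+r_j)·cross = 27857.5000 → first moment M = |Σ|/6 = 4642.9167
R_c = M/A = 4642.9167/502.3750 = 9.2419 mm
θ = 149° = 2.600541 rad
V = θ·R_c·A = 2.600541·9.2419·502.3750 = 12074.093 mm³

Volume = 12074.093 mm³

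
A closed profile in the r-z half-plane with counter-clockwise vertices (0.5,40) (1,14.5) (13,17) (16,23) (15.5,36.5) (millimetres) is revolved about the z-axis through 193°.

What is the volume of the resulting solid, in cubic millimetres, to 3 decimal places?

Profile (r,z), 5 vertices: (0.5,40) (1,14.5) (13,17) (16,23) (15.5,36.5)
edge 0: (0.5,40)→(1,14.5)  cross = 0.5·14.5 − 1·40 = -32.7500; (r_i+r_j)·cross = 1.5·-32.7500 = -49.1250
edge 1: (1,14.5)→(13,17)  cross = 1·17 − 13·14.5 = -171.5000; (r_i+r_j)·cross = 14·-171.5000 = -2401.0000
edge 2: (13,17)→(16,23)  cross = 13·23 − 16·17 = 27.0000; (r_i+r_j)·cross = 29·27.0000 = 783.0000
edge 3: (16,23)→(15.5,36.5)  cross = 16·36.5 − 15.5·23 = 227.5000; (r_i+r_j)·cross = 31.5·227.5000 = 7166.2500
edge 4: (15.5,36.5)→(0.5,40)  cross = 15.5·40 − 0.5·36.5 = 601.7500; (r_i+r_j)·cross = 16·601.7500 = 9628.0000
Σcross = 652.0000 → A = |Σcross|/2 = 326.0000 mm²
Σ(r_i+r_j)·cross = 15127.1250 → first moment M = |Σ|/6 = 2521.1875
R_c = M/A = 2521.1875/326.0000 = 7.7337 mm
θ = 193° = 3.368485 rad
V = θ·R_c·A = 3.368485·7.7337·326.0000 = 8492.583 mm³

Volume = 8492.583 mm³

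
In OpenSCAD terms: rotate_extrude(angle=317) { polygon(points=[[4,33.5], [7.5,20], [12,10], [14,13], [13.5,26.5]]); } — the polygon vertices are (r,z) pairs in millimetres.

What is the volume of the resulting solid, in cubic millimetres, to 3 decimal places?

Volume = 6145.670 mm³

Profile (r,z), 5 vertices: (4,33.5) (7.5,20) (12,10) (14,13) (13.5,26.5)
edge 0: (4,33.5)→(7.5,20)  cross = 4·20 − 7.5·33.5 = -171.2500; (r_i+r_j)·cross = 11.5·-171.2500 = -1969.3750
edge 1: (7.5,20)→(12,10)  cross = 7.5·10 − 12·20 = -165.0000; (r_i+r_j)·cross = 19.5·-165.0000 = -3217.5000
edge 2: (12,10)→(14,13)  cross = 12·13 − 14·10 = 16.0000; (r_i+r_j)·cross = 26·16.0000 = 416.0000
edge 3: (14,13)→(13.5,26.5)  cross = 14·26.5 − 13.5·13 = 195.5000; (r_i+r_j)·cross = 27.5·195.5000 = 5376.2500
edge 4: (13.5,26.5)→(4,33.5)  cross = 13.5·33.5 − 4·26.5 = 346.2500; (r_i+r_j)·cross = 17.5·346.2500 = 6059.3750
Σcross = 221.5000 → A = |Σcross|/2 = 110.7500 mm²
Σ(r_i+r_j)·cross = 6664.7500 → first moment M = |Σ|/6 = 1110.7917
R_c = M/A = 1110.7917/110.7500 = 10.0297 mm
θ = 317° = 5.532694 rad
V = θ·R_c·A = 5.532694·10.0297·110.7500 = 6145.670 mm³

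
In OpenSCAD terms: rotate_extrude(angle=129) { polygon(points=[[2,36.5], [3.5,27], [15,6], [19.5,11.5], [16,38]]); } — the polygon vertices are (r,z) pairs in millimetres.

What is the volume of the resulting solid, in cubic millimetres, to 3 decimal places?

Volume = 8751.717 mm³

Profile (r,z), 5 vertices: (2,36.5) (3.5,27) (15,6) (19.5,11.5) (16,38)
edge 0: (2,36.5)→(3.5,27)  cross = 2·27 − 3.5·36.5 = -73.7500; (r_i+r_j)·cross = 5.5·-73.7500 = -405.6250
edge 1: (3.5,27)→(15,6)  cross = 3.5·6 − 15·27 = -384.0000; (r_i+r_j)·cross = 18.5·-384.0000 = -7104.0000
edge 2: (15,6)→(19.5,11.5)  cross = 15·11.5 − 19.5·6 = 55.5000; (r_i+r_j)·cross = 34.5·55.5000 = 1914.7500
edge 3: (19.5,11.5)→(16,38)  cross = 19.5·38 − 16·11.5 = 557.0000; (r_i+r_j)·cross = 35.5·557.0000 = 19773.5000
edge 4: (16,38)→(2,36.5)  cross = 16·36.5 − 2·38 = 508.0000; (r_i+r_j)·cross = 18·508.0000 = 9144.0000
Σcross = 662.7500 → A = |Σcross|/2 = 331.3750 mm²
Σ(r_i+r_j)·cross = 23322.6250 → first moment M = |Σ|/6 = 3887.1042
R_c = M/A = 3887.1042/331.3750 = 11.7302 mm
θ = 129° = 2.251475 rad
V = θ·R_c·A = 2.251475·11.7302·331.3750 = 8751.717 mm³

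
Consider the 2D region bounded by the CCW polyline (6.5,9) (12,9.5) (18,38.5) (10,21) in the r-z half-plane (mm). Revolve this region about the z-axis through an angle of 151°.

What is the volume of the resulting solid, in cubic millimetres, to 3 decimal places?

Volume = 3035.651 mm³

Profile (r,z), 4 vertices: (6.5,9) (12,9.5) (18,38.5) (10,21)
edge 0: (6.5,9)→(12,9.5)  cross = 6.5·9.5 − 12·9 = -46.2500; (r_i+r_j)·cross = 18.5·-46.2500 = -855.6250
edge 1: (12,9.5)→(18,38.5)  cross = 12·38.5 − 18·9.5 = 291.0000; (r_i+r_j)·cross = 30·291.0000 = 8730.0000
edge 2: (18,38.5)→(10,21)  cross = 18·21 − 10·38.5 = -7.0000; (r_i+r_j)·cross = 28·-7.0000 = -196.0000
edge 3: (10,21)→(6.5,9)  cross = 10·9 − 6.5·21 = -46.5000; (r_i+r_j)·cross = 16.5·-46.5000 = -767.2500
Σcross = 191.2500 → A = |Σcross|/2 = 95.6250 mm²
Σ(r_i+r_j)·cross = 6911.1250 → first moment M = |Σ|/6 = 1151.8542
R_c = M/A = 1151.8542/95.6250 = 12.0455 mm
θ = 151° = 2.635447 rad
V = θ·R_c·A = 2.635447·12.0455·95.6250 = 3035.651 mm³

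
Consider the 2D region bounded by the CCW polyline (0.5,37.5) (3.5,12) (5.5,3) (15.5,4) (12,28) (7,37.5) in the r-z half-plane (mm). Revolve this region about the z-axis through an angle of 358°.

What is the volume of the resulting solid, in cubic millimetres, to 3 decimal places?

Profile (r,z), 6 vertices: (0.5,37.5) (3.5,12) (5.5,3) (15.5,4) (12,28) (7,37.5)
edge 0: (0.5,37.5)→(3.5,12)  cross = 0.5·12 − 3.5·37.5 = -125.2500; (r_i+r_j)·cross = 4·-125.2500 = -501.0000
edge 1: (3.5,12)→(5.5,3)  cross = 3.5·3 − 5.5·12 = -55.5000; (r_i+r_j)·cross = 9·-55.5000 = -499.5000
edge 2: (5.5,3)→(15.5,4)  cross = 5.5·4 − 15.5·3 = -24.5000; (r_i+r_j)·cross = 21·-24.5000 = -514.5000
edge 3: (15.5,4)→(12,28)  cross = 15.5·28 − 12·4 = 386.0000; (r_i+r_j)·cross = 27.5·386.0000 = 10615.0000
edge 4: (12,28)→(7,37.5)  cross = 12·37.5 − 7·28 = 254.0000; (r_i+r_j)·cross = 19·254.0000 = 4826.0000
edge 5: (7,37.5)→(0.5,37.5)  cross = 7·37.5 − 0.5·37.5 = 243.7500; (r_i+r_j)·cross = 7.5·243.7500 = 1828.1250
Σcross = 678.5000 → A = |Σcross|/2 = 339.2500 mm²
Σ(r_i+r_j)·cross = 15754.1250 → first moment M = |Σ|/6 = 2625.6875
R_c = M/A = 2625.6875/339.2500 = 7.7397 mm
θ = 358° = 6.248279 rad
V = θ·R_c·A = 6.248279·7.7397·339.2500 = 16406.027 mm³

Volume = 16406.027 mm³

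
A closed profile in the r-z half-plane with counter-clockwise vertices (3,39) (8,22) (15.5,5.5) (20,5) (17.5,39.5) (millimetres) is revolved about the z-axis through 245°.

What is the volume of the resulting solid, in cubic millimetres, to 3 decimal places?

Profile (r,z), 5 vertices: (3,39) (8,22) (15.5,5.5) (20,5) (17.5,39.5)
edge 0: (3,39)→(8,22)  cross = 3·22 − 8·39 = -246.0000; (r_i+r_j)·cross = 11·-246.0000 = -2706.0000
edge 1: (8,22)→(15.5,5.5)  cross = 8·5.5 − 15.5·22 = -297.0000; (r_i+r_j)·cross = 23.5·-297.0000 = -6979.5000
edge 2: (15.5,5.5)→(20,5)  cross = 15.5·5 − 20·5.5 = -32.5000; (r_i+r_j)·cross = 35.5·-32.5000 = -1153.7500
edge 3: (20,5)→(17.5,39.5)  cross = 20·39.5 − 17.5·5 = 702.5000; (r_i+r_j)·cross = 37.5·702.5000 = 26343.7500
edge 4: (17.5,39.5)→(3,39)  cross = 17.5·39 − 3·39.5 = 564.0000; (r_i+r_j)·cross = 20.5·564.0000 = 11562.0000
Σcross = 691.0000 → A = |Σcross|/2 = 345.5000 mm²
Σ(r_i+r_j)·cross = 27066.5000 → first moment M = |Σ|/6 = 4511.0833
R_c = M/A = 4511.0833/345.5000 = 13.0567 mm
θ = 245° = 4.276057 rad
V = θ·R_c·A = 4.276057·13.0567·345.5000 = 19289.648 mm³

Volume = 19289.648 mm³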